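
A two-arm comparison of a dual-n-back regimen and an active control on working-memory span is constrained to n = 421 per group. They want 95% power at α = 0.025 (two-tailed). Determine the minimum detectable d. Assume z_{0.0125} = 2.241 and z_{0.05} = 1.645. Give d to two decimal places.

d_min ≈ 0.27

For two independent groups of n = 421 each: d_min = (z_{α/2} + z_β)·√(2/n).
z-sum = 2.241 + 1.645 = 3.886.
d_min = 3.886 × √(2/421) = 3.886 × 0.0689 = 0.268.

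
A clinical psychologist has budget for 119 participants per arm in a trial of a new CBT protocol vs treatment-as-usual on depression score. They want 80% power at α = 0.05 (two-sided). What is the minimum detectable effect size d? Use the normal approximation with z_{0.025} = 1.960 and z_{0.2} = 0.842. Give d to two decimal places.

For two independent groups of n = 119 each: d_min = (z_{α/2} + z_β)·√(2/n).
z-sum = 1.960 + 0.842 = 2.802.
d_min = 2.802 × √(2/119) = 2.802 × 0.1296 = 0.363.

d_min ≈ 0.36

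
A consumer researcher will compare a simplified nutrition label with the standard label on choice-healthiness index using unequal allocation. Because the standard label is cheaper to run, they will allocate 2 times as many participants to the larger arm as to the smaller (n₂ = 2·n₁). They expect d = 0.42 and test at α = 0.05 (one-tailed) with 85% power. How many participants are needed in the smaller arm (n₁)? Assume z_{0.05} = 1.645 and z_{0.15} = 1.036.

With allocation ratio k = n₂/n₁ = 2, Var(x̄₁−x̄₂) = σ²(1/n₁ + 1/(k·n₁)) = σ²·(k+1)/(k·n₁).
So n₁ = (1 + 1/k)·((z_{α} + z_β)/d)² = 1.500 × (2.681/0.42)².
n₁ = 1.500 × 40.75 = 61.1.
Round up: n₁ = 62, giving n₂ = 2 × 62 = 124.

n₁ = 62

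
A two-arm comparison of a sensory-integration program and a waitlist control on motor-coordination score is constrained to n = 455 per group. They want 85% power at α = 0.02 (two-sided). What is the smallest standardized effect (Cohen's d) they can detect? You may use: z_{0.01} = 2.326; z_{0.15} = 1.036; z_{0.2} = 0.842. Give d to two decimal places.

d_min ≈ 0.22

For two independent groups of n = 455 each: d_min = (z_{α/2} + z_β)·√(2/n).
z-sum = 2.326 + 1.036 = 3.362.
d_min = 3.362 × √(2/455) = 3.362 × 0.0663 = 0.223.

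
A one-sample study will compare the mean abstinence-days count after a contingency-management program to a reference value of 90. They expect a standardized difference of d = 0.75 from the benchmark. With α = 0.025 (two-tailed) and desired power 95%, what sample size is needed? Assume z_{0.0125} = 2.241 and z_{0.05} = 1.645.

n = 27

For a one-sample test: n = ((z_{α/2} + z_β) / d)².
z_{α/2} + z_β = 2.241 + 1.645 = 3.886.
n = (3.886 / 0.75)² = 5.181² = 26.85.
Round up.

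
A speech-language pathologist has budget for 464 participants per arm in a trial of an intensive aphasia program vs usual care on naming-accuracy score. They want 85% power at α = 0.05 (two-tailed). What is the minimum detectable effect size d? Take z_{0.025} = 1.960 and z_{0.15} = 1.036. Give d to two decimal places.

For two independent groups of n = 464 each: d_min = (z_{α/2} + z_β)·√(2/n).
z-sum = 1.960 + 1.036 = 2.996.
d_min = 2.996 × √(2/464) = 2.996 × 0.0657 = 0.197.

d_min ≈ 0.20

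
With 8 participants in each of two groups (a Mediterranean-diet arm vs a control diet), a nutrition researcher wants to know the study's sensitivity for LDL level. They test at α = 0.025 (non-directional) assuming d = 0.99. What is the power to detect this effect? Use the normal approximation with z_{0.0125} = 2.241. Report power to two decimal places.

For two equal groups, power = Φ(d·√(n/2) − z_{α/2}).
d·√(n/2) = 0.99 × √(8/2) = 0.99 × 2.000 = 1.980.
z_β = 1.980 − 2.241 = -0.261.
Power = Φ(-0.261) = 0.397.

power ≈ 0.40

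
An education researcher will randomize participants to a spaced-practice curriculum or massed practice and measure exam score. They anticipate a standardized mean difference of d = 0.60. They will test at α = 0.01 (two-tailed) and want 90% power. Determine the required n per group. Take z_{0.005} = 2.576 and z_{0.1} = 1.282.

For two independent groups with equal n: n = 2·((z_{α/2} + z_β) / d)².
z_{α/2} + z_β = 2.576 + 1.282 = 3.858.
n = 2 × (3.858 / 0.60)² = 2 × 6.430² = 2 × 41.34 = 82.7.
Round up to the next whole participant.

n = 83 per group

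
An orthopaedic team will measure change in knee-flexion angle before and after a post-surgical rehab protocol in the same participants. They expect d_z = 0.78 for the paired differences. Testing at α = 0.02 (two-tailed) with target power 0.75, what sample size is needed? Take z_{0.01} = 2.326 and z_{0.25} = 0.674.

n = 15 pairs

For a paired (one-sample on differences) test: n = ((z_{α/2} + z_β) / d)².
z_{α/2} + z_β = 2.326 + 0.674 = 3.000.
n = (3.000 / 0.78)² = 3.846² = 14.79.
Round up.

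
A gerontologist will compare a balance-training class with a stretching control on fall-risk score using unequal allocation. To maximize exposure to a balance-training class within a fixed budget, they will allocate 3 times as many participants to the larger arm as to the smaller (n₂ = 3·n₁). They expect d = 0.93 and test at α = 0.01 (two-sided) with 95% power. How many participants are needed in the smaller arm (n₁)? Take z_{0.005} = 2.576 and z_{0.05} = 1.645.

n₁ = 28

With allocation ratio k = n₂/n₁ = 3, Var(x̄₁−x̄₂) = σ²(1/n₁ + 1/(k·n₁)) = σ²·(k+1)/(k·n₁).
So n₁ = (1 + 1/k)·((z_{α/2} + z_β)/d)² = 1.333 × (4.221/0.93)².
n₁ = 1.333 × 20.60 = 27.5.
Round up: n₁ = 28, giving n₂ = 3 × 28 = 84.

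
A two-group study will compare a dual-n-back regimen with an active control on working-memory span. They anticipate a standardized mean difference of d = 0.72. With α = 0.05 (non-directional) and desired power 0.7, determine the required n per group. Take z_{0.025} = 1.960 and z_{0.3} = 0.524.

n = 24 per group

For two independent groups with equal n: n = 2·((z_{α/2} + z_β) / d)².
z_{α/2} + z_β = 1.960 + 0.524 = 2.484.
n = 2 × (2.484 / 0.72)² = 2 × 3.450² = 2 × 11.90 = 23.8.
Round up to the next whole participant.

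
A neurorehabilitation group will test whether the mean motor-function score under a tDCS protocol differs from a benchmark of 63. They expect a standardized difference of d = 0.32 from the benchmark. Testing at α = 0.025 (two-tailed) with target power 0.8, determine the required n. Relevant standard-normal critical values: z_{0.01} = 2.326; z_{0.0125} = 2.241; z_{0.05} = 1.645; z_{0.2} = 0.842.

n = 93

For a one-sample test: n = ((z_{α/2} + z_β) / d)².
z_{α/2} + z_β = 2.241 + 0.842 = 3.083.
n = (3.083 / 0.32)² = 9.634² = 92.82.
Round up.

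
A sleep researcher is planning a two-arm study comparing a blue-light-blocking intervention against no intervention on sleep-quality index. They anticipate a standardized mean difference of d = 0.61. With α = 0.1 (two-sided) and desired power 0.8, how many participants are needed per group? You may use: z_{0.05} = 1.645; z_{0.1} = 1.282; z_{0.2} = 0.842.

n = 34 per group

For two independent groups with equal n: n = 2·((z_{α/2} + z_β) / d)².
z_{α/2} + z_β = 1.645 + 0.842 = 2.487.
n = 2 × (2.487 / 0.61)² = 2 × 4.077² = 2 × 16.62 = 33.2.
Round up to the next whole participant.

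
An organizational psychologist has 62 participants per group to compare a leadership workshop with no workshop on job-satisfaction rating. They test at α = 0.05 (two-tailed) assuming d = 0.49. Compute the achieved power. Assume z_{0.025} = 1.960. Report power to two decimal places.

power ≈ 0.78

For two equal groups, power = Φ(d·√(n/2) − z_{α/2}).
d·√(n/2) = 0.49 × √(62/2) = 0.49 × 5.568 = 2.728.
z_β = 2.728 − 1.960 = 0.768.
Power = Φ(0.768) = 0.779.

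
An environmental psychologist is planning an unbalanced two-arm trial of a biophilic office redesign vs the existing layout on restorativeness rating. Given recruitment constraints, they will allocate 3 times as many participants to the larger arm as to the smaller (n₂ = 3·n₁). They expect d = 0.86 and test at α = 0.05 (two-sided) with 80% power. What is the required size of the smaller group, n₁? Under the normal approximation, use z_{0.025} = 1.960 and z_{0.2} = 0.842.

n₁ = 15

With allocation ratio k = n₂/n₁ = 3, Var(x̄₁−x̄₂) = σ²(1/n₁ + 1/(k·n₁)) = σ²·(k+1)/(k·n₁).
So n₁ = (1 + 1/k)·((z_{α/2} + z_β)/d)² = 1.333 × (2.802/0.86)².
n₁ = 1.333 × 10.62 = 14.2.
Round up: n₁ = 15, giving n₂ = 3 × 15 = 45.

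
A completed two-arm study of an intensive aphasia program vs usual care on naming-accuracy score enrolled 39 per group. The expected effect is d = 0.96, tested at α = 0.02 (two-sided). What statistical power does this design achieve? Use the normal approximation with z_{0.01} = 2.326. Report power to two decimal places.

For two equal groups, power = Φ(d·√(n/2) − z_{α/2}).
d·√(n/2) = 0.96 × √(39/2) = 0.96 × 4.416 = 4.239.
z_β = 4.239 − 2.326 = 1.913.
Power = Φ(1.913) = 0.972.

power ≈ 0.97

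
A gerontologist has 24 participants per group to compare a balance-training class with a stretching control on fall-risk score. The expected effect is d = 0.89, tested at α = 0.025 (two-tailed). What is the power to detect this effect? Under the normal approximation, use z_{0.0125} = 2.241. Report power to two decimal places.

power ≈ 0.80

For two equal groups, power = Φ(d·√(n/2) − z_{α/2}).
d·√(n/2) = 0.89 × √(24/2) = 0.89 × 3.464 = 3.083.
z_β = 3.083 − 2.241 = 0.842.
Power = Φ(0.842) = 0.800.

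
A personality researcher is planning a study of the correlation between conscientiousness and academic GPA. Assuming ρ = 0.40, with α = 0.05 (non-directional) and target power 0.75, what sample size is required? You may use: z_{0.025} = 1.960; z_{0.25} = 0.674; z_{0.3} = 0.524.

Fisher's z: C = ½·ln((1+r)/(1−r)) = ½·ln(2.3333) = 0.4236.
n = ((z_{α/2} + z_β)/C)² + 3.
(1.960 + 0.674) / 0.4236 = 2.634 / 0.4236 = 6.218.
n = 6.218² + 3 = 38.67 + 3 = 41.7.
Round up.

n = 42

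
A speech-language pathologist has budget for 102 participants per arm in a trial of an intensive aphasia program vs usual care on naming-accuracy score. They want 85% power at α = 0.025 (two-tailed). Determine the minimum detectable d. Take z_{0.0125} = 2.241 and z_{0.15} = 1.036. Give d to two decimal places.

For two independent groups of n = 102 each: d_min = (z_{α/2} + z_β)·√(2/n).
z-sum = 2.241 + 1.036 = 3.277.
d_min = 3.277 × √(2/102) = 3.277 × 0.1400 = 0.459.

d_min ≈ 0.46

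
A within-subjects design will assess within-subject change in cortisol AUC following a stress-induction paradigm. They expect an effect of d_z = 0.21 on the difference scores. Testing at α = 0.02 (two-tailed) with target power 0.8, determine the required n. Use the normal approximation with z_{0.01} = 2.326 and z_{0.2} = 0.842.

n = 228 pairs

For a paired (one-sample on differences) test: n = ((z_{α/2} + z_β) / d)².
z_{α/2} + z_β = 2.326 + 0.842 = 3.168.
n = (3.168 / 0.21)² = 15.086² = 227.58.
Round up.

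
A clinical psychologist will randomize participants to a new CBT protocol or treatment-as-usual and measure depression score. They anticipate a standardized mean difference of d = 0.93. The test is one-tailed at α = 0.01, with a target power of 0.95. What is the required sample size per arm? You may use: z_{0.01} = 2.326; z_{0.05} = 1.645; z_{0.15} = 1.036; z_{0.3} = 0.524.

n = 37 per group

For two independent groups with equal n: n = 2·((z_{α} + z_β) / d)².
z_{α} + z_β = 2.326 + 1.645 = 3.971.
n = 2 × (3.971 / 0.93)² = 2 × 4.270² = 2 × 18.23 = 36.5.
Round up to the next whole participant.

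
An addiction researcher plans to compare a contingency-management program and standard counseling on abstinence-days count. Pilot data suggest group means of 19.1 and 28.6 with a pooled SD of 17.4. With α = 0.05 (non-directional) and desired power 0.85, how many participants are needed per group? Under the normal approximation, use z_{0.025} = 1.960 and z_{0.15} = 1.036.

n = 61 per group

Cohen's d = |M₁ − M₂| / SD_pooled = |19.1 − 28.6| / 17.4 = 9.5 / 17.4 = 0.546.
For two independent groups with equal n: n = 2·((z_{α/2} + z_β) / d)².
z_{α/2} + z_β = 1.960 + 1.036 = 2.996.
n = 2 × (2.996 / 0.546)² = 2 × 5.487² = 2 × 30.11 = 60.2.
Round up to the next whole participant.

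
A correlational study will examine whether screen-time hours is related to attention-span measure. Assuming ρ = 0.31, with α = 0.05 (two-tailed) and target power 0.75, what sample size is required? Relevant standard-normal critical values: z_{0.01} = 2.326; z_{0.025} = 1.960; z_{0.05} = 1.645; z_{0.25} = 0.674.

n = 71

Fisher's z: C = ½·ln((1+r)/(1−r)) = ½·ln(1.8986) = 0.3205.
n = ((z_{α/2} + z_β)/C)² + 3.
(1.960 + 0.674) / 0.3205 = 2.634 / 0.3205 = 8.218.
n = 8.218² + 3 = 67.54 + 3 = 70.5.
Round up.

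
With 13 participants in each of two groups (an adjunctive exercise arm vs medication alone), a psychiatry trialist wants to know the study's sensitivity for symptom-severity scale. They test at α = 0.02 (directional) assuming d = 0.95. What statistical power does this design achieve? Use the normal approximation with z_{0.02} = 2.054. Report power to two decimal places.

For two equal groups, power = Φ(d·√(n/2) − z_{α}).
d·√(n/2) = 0.95 × √(13/2) = 0.95 × 2.550 = 2.422.
z_β = 2.422 − 2.054 = 0.368.
Power = Φ(0.368) = 0.644.

power ≈ 0.64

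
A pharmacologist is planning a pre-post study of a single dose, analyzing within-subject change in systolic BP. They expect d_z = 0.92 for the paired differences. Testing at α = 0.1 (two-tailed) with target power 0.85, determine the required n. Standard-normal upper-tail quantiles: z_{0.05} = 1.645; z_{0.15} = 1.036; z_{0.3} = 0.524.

n = 9 pairs

For a paired (one-sample on differences) test: n = ((z_{α/2} + z_β) / d)².
z_{α/2} + z_β = 1.645 + 1.036 = 2.681.
n = (2.681 / 0.92)² = 2.914² = 8.49.
Round up.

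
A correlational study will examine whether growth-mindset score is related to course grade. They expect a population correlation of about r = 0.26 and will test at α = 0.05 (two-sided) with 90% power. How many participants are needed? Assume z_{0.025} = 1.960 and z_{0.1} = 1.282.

n = 152

Fisher's z: C = ½·ln((1+r)/(1−r)) = ½·ln(1.7027) = 0.2661.
n = ((z_{α/2} + z_β)/C)² + 3.
(1.960 + 1.282) / 0.2661 = 3.242 / 0.2661 = 12.183.
n = 12.183² + 3 = 148.43 + 3 = 151.4.
Round up.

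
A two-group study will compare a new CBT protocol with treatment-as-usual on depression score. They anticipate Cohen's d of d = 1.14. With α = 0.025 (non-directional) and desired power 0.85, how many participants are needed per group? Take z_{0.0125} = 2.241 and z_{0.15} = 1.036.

For two independent groups with equal n: n = 2·((z_{α/2} + z_β) / d)².
z_{α/2} + z_β = 2.241 + 1.036 = 3.277.
n = 2 × (3.277 / 1.14)² = 2 × 2.875² = 2 × 8.26 = 16.5.
Round up to the next whole participant.

n = 17 per group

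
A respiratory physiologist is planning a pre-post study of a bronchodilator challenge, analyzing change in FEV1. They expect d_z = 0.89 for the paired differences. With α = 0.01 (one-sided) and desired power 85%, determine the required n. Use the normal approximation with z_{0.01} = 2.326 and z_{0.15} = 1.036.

n = 15 pairs

For a paired (one-sample on differences) test: n = ((z_{α} + z_β) / d)².
z_{α} + z_β = 2.326 + 1.036 = 3.362.
n = (3.362 / 0.89)² = 3.778² = 14.27.
Round up.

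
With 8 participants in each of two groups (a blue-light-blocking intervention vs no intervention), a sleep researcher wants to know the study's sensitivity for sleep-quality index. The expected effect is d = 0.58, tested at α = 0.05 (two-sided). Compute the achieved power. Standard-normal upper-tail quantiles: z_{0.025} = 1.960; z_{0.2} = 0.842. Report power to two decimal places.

power ≈ 0.21

For two equal groups, power = Φ(d·√(n/2) − z_{α/2}).
d·√(n/2) = 0.58 × √(8/2) = 0.58 × 2.000 = 1.160.
z_β = 1.160 − 1.960 = -0.800.
Power = Φ(-0.800) = 0.212.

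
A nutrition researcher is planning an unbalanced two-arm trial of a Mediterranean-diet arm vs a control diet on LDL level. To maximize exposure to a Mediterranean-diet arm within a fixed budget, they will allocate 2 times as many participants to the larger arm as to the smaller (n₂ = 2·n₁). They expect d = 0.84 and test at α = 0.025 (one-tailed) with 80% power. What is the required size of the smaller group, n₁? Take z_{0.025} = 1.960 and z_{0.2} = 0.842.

With allocation ratio k = n₂/n₁ = 2, Var(x̄₁−x̄₂) = σ²(1/n₁ + 1/(k·n₁)) = σ²·(k+1)/(k·n₁).
So n₁ = (1 + 1/k)·((z_{α} + z_β)/d)² = 1.500 × (2.802/0.84)².
n₁ = 1.500 × 11.13 = 16.7.
Round up: n₁ = 17, giving n₂ = 2 × 17 = 34.

n₁ = 17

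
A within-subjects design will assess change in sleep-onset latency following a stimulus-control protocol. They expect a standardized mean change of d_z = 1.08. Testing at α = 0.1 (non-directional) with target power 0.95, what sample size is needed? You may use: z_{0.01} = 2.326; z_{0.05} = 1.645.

n = 10 pairs

For a paired (one-sample on differences) test: n = ((z_{α/2} + z_β) / d)².
z_{α/2} + z_β = 1.645 + 1.645 = 3.290.
n = (3.290 / 1.08)² = 3.046² = 9.28.
Round up.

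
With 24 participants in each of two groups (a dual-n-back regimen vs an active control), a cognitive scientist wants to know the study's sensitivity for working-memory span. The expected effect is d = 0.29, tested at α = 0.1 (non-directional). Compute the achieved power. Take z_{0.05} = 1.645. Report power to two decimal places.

power ≈ 0.26

For two equal groups, power = Φ(d·√(n/2) − z_{α/2}).
d·√(n/2) = 0.29 × √(24/2) = 0.29 × 3.464 = 1.005.
z_β = 1.005 − 1.645 = -0.640.
Power = Φ(-0.640) = 0.261.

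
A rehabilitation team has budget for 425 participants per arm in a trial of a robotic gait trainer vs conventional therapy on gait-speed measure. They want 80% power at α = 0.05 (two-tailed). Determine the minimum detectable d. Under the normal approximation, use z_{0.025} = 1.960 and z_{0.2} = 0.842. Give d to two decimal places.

For two independent groups of n = 425 each: d_min = (z_{α/2} + z_β)·√(2/n).
z-sum = 1.960 + 0.842 = 2.802.
d_min = 2.802 × √(2/425) = 2.802 × 0.0686 = 0.192.

d_min ≈ 0.19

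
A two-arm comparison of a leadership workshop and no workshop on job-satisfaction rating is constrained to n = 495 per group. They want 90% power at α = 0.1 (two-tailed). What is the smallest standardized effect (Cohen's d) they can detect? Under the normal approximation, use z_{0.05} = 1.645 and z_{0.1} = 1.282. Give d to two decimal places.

For two independent groups of n = 495 each: d_min = (z_{α/2} + z_β)·√(2/n).
z-sum = 1.645 + 1.282 = 2.927.
d_min = 2.927 × √(2/495) = 2.927 × 0.0636 = 0.186.

d_min ≈ 0.19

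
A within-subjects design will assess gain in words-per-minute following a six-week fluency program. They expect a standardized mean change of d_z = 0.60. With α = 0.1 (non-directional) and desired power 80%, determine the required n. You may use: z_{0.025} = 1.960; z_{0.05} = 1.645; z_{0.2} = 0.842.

n = 18 pairs

For a paired (one-sample on differences) test: n = ((z_{α/2} + z_β) / d)².
z_{α/2} + z_β = 1.645 + 0.842 = 2.487.
n = (2.487 / 0.60)² = 4.145² = 17.18.
Round up.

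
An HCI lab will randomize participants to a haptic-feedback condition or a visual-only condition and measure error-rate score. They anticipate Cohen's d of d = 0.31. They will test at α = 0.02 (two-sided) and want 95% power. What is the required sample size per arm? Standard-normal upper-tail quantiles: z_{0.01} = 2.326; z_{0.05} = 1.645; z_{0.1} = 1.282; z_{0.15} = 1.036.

n = 329 per group

For two independent groups with equal n: n = 2·((z_{α/2} + z_β) / d)².
z_{α/2} + z_β = 2.326 + 1.645 = 3.971.
n = 2 × (3.971 / 0.31)² = 2 × 12.810² = 2 × 164.09 = 328.2.
Round up to the next whole participant.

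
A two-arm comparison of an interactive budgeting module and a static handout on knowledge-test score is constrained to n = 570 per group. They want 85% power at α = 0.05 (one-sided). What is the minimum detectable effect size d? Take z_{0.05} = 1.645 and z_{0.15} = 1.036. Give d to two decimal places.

d_min ≈ 0.16

For two independent groups of n = 570 each: d_min = (z_{α} + z_β)·√(2/n).
z-sum = 1.645 + 1.036 = 2.681.
d_min = 2.681 × √(2/570) = 2.681 × 0.0592 = 0.159.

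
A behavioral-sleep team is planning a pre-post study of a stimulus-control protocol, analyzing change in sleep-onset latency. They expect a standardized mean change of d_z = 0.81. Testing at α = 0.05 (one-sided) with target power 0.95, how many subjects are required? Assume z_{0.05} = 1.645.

For a paired (one-sample on differences) test: n = ((z_{α} + z_β) / d)².
z_{α} + z_β = 1.645 + 1.645 = 3.290.
n = (3.290 / 0.81)² = 4.062² = 16.50.
Round up.

n = 17 pairs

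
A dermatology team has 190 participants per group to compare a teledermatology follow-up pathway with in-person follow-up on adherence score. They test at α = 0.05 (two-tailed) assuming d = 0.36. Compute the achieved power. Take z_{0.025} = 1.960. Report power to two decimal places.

power ≈ 0.94

For two equal groups, power = Φ(d·√(n/2) − z_{α/2}).
d·√(n/2) = 0.36 × √(190/2) = 0.36 × 9.747 = 3.509.
z_β = 3.509 − 1.960 = 1.549.
Power = Φ(1.549) = 0.939.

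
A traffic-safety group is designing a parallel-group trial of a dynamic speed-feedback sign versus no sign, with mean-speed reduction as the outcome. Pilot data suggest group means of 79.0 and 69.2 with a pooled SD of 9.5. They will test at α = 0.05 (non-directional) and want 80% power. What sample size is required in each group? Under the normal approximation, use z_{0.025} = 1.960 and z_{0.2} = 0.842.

n = 15 per group

Cohen's d = |M₁ − M₂| / SD_pooled = |79.0 − 69.2| / 9.5 = 9.8 / 9.5 = 1.032.
For two independent groups with equal n: n = 2·((z_{α/2} + z_β) / d)².
z_{α/2} + z_β = 1.960 + 0.842 = 2.802.
n = 2 × (2.802 / 1.032)² = 2 × 2.715² = 2 × 7.37 = 14.7.
Round up to the next whole participant.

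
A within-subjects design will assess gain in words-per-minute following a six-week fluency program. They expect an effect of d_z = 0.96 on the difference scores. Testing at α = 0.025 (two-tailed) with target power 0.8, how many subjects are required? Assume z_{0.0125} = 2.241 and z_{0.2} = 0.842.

For a paired (one-sample on differences) test: n = ((z_{α/2} + z_β) / d)².
z_{α/2} + z_β = 2.241 + 0.842 = 3.083.
n = (3.083 / 0.96)² = 3.211² = 10.31.
Round up.

n = 11 pairs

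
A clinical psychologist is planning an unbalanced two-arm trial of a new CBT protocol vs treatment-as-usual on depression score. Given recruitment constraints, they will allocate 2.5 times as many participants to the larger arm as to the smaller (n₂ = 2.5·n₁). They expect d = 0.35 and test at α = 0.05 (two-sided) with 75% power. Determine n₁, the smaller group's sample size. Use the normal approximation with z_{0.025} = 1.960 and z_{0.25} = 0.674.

With allocation ratio k = n₂/n₁ = 2.5, Var(x̄₁−x̄₂) = σ²(1/n₁ + 1/(k·n₁)) = σ²·(k+1)/(k·n₁).
So n₁ = (1 + 1/k)·((z_{α/2} + z_β)/d)² = 1.400 × (2.634/0.35)².
n₁ = 1.400 × 56.64 = 79.3.
Round up: n₁ = 80, giving n₂ = 2.5 × 80 = 200.

n₁ = 80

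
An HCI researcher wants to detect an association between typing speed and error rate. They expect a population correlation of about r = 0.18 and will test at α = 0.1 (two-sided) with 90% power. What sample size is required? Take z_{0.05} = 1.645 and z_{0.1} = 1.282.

Fisher's z: C = ½·ln((1+r)/(1−r)) = ½·ln(1.4390) = 0.1820.
n = ((z_{α/2} + z_β)/C)² + 3.
(1.645 + 1.282) / 0.1820 = 2.927 / 0.1820 = 16.082.
n = 16.082² + 3 = 258.64 + 3 = 261.6.
Round up.

n = 262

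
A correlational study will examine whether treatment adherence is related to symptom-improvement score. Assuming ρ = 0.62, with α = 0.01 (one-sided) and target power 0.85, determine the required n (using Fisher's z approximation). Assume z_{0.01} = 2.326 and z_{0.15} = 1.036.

Fisher's z: C = ½·ln((1+r)/(1−r)) = ½·ln(4.2632) = 0.7250.
n = ((z_{α} + z_β)/C)² + 3.
(2.326 + 1.036) / 0.7250 = 3.362 / 0.7250 = 4.637.
n = 4.637² + 3 = 21.50 + 3 = 24.5.
Round up.

n = 25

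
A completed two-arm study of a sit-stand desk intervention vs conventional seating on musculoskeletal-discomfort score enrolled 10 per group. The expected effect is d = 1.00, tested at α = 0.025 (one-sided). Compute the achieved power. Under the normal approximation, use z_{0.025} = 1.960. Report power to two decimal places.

power ≈ 0.61

For two equal groups, power = Φ(d·√(n/2) − z_{α}).
d·√(n/2) = 1.00 × √(10/2) = 1.00 × 2.236 = 2.236.
z_β = 2.236 − 1.960 = 0.276.
Power = Φ(0.276) = 0.609.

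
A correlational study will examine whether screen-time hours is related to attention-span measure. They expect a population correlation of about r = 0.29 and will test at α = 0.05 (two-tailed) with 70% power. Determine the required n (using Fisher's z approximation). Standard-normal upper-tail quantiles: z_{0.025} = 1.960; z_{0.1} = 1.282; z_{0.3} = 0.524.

n = 73

Fisher's z: C = ½·ln((1+r)/(1−r)) = ½·ln(1.8169) = 0.2986.
n = ((z_{α/2} + z_β)/C)² + 3.
(1.960 + 0.524) / 0.2986 = 2.484 / 0.2986 = 8.319.
n = 8.319² + 3 = 69.20 + 3 = 72.2.
Round up.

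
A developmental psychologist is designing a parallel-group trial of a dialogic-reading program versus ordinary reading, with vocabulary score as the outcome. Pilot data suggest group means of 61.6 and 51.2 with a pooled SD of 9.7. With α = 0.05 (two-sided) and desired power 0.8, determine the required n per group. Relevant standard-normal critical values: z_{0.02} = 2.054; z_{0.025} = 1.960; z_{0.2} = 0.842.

n = 14 per group

Cohen's d = |M₁ − M₂| / SD_pooled = |61.6 − 51.2| / 9.7 = 10.4 / 9.7 = 1.072.
For two independent groups with equal n: n = 2·((z_{α/2} + z_β) / d)².
z_{α/2} + z_β = 1.960 + 0.842 = 2.802.
n = 2 × (2.802 / 1.072)² = 2 × 2.614² = 2 × 6.83 = 13.7.
Round up to the next whole participant.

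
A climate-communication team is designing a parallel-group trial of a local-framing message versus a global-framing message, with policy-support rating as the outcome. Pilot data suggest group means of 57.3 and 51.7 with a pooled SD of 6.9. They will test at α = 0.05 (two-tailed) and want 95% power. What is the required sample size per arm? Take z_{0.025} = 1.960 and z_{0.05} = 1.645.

Cohen's d = |M₁ − M₂| / SD_pooled = |57.3 − 51.7| / 6.9 = 5.6 / 6.9 = 0.812.
For two independent groups with equal n: n = 2·((z_{α/2} + z_β) / d)².
z_{α/2} + z_β = 1.960 + 1.645 = 3.605.
n = 2 × (3.605 / 0.812)² = 2 × 4.440² = 2 × 19.71 = 39.4.
Round up to the next whole participant.

n = 40 per group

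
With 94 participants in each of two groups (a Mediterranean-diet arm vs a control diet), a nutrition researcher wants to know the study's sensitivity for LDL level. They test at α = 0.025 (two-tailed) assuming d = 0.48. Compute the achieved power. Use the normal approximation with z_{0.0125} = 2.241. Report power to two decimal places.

For two equal groups, power = Φ(d·√(n/2) − z_{α/2}).
d·√(n/2) = 0.48 × √(94/2) = 0.48 × 6.856 = 3.291.
z_β = 3.291 − 2.241 = 1.050.
Power = Φ(1.050) = 0.853.

power ≈ 0.85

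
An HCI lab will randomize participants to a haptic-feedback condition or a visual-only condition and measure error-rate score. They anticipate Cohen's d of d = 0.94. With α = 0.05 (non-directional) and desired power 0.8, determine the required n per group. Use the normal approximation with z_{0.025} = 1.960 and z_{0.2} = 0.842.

n = 18 per group

For two independent groups with equal n: n = 2·((z_{α/2} + z_β) / d)².
z_{α/2} + z_β = 1.960 + 0.842 = 2.802.
n = 2 × (2.802 / 0.94)² = 2 × 2.981² = 2 × 8.89 = 17.8.
Round up to the next whole participant.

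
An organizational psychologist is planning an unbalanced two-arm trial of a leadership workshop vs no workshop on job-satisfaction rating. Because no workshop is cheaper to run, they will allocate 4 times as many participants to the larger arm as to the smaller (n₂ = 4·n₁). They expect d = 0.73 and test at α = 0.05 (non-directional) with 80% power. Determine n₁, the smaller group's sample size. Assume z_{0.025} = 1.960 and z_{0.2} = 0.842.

n₁ = 19

With allocation ratio k = n₂/n₁ = 4, Var(x̄₁−x̄₂) = σ²(1/n₁ + 1/(k·n₁)) = σ²·(k+1)/(k·n₁).
So n₁ = (1 + 1/k)·((z_{α/2} + z_β)/d)² = 1.250 × (2.802/0.73)².
n₁ = 1.250 × 14.73 = 18.4.
Round up: n₁ = 19, giving n₂ = 4 × 19 = 76.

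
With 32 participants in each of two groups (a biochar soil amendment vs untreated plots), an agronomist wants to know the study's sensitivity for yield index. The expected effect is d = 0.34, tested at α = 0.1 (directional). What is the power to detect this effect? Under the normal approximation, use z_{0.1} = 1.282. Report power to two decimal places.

For two equal groups, power = Φ(d·√(n/2) − z_{α}).
d·√(n/2) = 0.34 × √(32/2) = 0.34 × 4.000 = 1.360.
z_β = 1.360 − 1.282 = 0.078.
Power = Φ(0.078) = 0.531.

power ≈ 0.53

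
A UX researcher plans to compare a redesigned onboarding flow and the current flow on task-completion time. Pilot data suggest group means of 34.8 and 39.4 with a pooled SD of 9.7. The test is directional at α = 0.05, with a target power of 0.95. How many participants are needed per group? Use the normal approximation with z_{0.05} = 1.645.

Cohen's d = |M₁ − M₂| / SD_pooled = |34.8 − 39.4| / 9.7 = 4.6 / 9.7 = 0.474.
For two independent groups with equal n: n = 2·((z_{α} + z_β) / d)².
z_{α} + z_β = 1.645 + 1.645 = 3.290.
n = 2 × (3.290 / 0.474)² = 2 × 6.941² = 2 × 48.18 = 96.4.
Round up to the next whole participant.

n = 97 per group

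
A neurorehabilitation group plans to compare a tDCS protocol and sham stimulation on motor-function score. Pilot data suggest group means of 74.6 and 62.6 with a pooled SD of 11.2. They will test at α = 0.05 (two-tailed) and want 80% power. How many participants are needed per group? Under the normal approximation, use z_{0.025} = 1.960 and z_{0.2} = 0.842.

Cohen's d = |M₁ − M₂| / SD_pooled = |74.6 − 62.6| / 11.2 = 12.0 / 11.2 = 1.071.
For two independent groups with equal n: n = 2·((z_{α/2} + z_β) / d)².
z_{α/2} + z_β = 1.960 + 0.842 = 2.802.
n = 2 × (2.802 / 1.071)² = 2 × 2.616² = 2 × 6.84 = 13.7.
Round up to the next whole participant.

n = 14 per group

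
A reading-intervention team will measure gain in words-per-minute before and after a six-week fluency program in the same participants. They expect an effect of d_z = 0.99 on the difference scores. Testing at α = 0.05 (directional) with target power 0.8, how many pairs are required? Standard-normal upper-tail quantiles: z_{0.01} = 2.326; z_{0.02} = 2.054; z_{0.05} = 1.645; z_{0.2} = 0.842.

n = 7 pairs

For a paired (one-sample on differences) test: n = ((z_{α} + z_β) / d)².
z_{α} + z_β = 1.645 + 0.842 = 2.487.
n = (2.487 / 0.99)² = 2.512² = 6.31.
Round up.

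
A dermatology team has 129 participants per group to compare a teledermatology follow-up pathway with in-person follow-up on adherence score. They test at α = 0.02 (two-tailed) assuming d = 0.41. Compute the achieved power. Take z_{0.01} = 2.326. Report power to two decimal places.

power ≈ 0.83

For two equal groups, power = Φ(d·√(n/2) − z_{α/2}).
d·√(n/2) = 0.41 × √(129/2) = 0.41 × 8.031 = 3.293.
z_β = 3.293 − 2.326 = 0.967.
Power = Φ(0.967) = 0.833.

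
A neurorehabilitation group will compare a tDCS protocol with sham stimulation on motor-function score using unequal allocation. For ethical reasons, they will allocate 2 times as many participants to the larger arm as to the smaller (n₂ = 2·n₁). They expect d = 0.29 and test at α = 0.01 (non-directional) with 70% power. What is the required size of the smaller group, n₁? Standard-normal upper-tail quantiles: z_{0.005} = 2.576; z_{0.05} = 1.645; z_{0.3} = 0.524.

n₁ = 172

With allocation ratio k = n₂/n₁ = 2, Var(x̄₁−x̄₂) = σ²(1/n₁ + 1/(k·n₁)) = σ²·(k+1)/(k·n₁).
So n₁ = (1 + 1/k)·((z_{α/2} + z_β)/d)² = 1.500 × (3.100/0.29)².
n₁ = 1.500 × 114.27 = 171.4.
Round up: n₁ = 172, giving n₂ = 2 × 172 = 344.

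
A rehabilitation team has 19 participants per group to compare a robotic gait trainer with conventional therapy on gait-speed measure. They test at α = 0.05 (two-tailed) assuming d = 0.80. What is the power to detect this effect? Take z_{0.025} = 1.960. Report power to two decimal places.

power ≈ 0.69

For two equal groups, power = Φ(d·√(n/2) − z_{α/2}).
d·√(n/2) = 0.80 × √(19/2) = 0.80 × 3.082 = 2.466.
z_β = 2.466 − 1.960 = 0.506.
Power = Φ(0.506) = 0.693.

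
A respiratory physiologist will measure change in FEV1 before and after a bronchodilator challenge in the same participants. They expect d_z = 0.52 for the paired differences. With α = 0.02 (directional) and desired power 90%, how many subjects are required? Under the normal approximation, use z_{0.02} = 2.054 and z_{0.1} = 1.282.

For a paired (one-sample on differences) test: n = ((z_{α} + z_β) / d)².
z_{α} + z_β = 2.054 + 1.282 = 3.336.
n = (3.336 / 0.52)² = 6.415² = 41.16.
Round up.

n = 42 pairs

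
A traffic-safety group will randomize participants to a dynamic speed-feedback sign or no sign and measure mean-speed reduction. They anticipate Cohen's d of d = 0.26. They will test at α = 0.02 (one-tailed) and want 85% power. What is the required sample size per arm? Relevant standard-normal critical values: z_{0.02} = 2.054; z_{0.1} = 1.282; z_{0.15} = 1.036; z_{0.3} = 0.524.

For two independent groups with equal n: n = 2·((z_{α} + z_β) / d)².
z_{α} + z_β = 2.054 + 1.036 = 3.090.
n = 2 × (3.090 / 0.26)² = 2 × 11.885² = 2 × 141.24 = 282.5.
Round up to the next whole participant.

n = 283 per group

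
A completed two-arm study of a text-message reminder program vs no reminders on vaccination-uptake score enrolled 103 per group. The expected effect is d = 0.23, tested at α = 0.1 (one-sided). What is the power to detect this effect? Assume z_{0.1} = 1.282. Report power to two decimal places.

power ≈ 0.64

For two equal groups, power = Φ(d·√(n/2) − z_{α}).
d·√(n/2) = 0.23 × √(103/2) = 0.23 × 7.176 = 1.651.
z_β = 1.651 − 1.282 = 0.369.
Power = Φ(0.369) = 0.644.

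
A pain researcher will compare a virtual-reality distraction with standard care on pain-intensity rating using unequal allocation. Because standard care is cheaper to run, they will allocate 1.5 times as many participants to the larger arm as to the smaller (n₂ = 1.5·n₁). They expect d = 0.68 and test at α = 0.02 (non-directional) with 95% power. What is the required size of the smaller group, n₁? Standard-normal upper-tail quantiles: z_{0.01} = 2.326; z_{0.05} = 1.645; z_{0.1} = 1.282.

With allocation ratio k = n₂/n₁ = 1.5, Var(x̄₁−x̄₂) = σ²(1/n₁ + 1/(k·n₁)) = σ²·(k+1)/(k·n₁).
So n₁ = (1 + 1/k)·((z_{α/2} + z_β)/d)² = 1.667 × (3.971/0.68)².
n₁ = 1.667 × 34.10 = 56.8.
Round up: n₁ = 57, giving n₂ = ⌈1.5 × 57⌉ = ⌈85.5⌉ = 86.

n₁ = 57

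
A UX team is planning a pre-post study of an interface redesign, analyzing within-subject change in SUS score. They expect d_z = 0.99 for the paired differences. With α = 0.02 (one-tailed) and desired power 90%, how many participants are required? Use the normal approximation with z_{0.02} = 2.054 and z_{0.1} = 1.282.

For a paired (one-sample on differences) test: n = ((z_{α} + z_β) / d)².
z_{α} + z_β = 2.054 + 1.282 = 3.336.
n = (3.336 / 0.99)² = 3.370² = 11.35.
Round up.

n = 12 pairs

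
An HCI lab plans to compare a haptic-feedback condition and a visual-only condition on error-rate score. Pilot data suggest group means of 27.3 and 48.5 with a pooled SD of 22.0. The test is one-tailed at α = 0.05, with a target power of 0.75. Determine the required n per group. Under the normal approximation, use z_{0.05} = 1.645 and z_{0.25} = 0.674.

Cohen's d = |M₁ − M₂| / SD_pooled = |27.3 − 48.5| / 22.0 = 21.2 / 22.0 = 0.964.
For two independent groups with equal n: n = 2·((z_{α} + z_β) / d)².
z_{α} + z_β = 1.645 + 0.674 = 2.319.
n = 2 × (2.319 / 0.964)² = 2 × 2.406² = 2 × 5.79 = 11.6.
Round up to the next whole participant.

n = 12 per group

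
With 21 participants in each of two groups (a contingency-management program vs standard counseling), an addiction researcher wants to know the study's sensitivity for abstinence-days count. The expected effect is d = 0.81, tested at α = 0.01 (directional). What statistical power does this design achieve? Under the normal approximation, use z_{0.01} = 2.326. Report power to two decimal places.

power ≈ 0.62

For two equal groups, power = Φ(d·√(n/2) − z_{α}).
d·√(n/2) = 0.81 × √(21/2) = 0.81 × 3.240 = 2.625.
z_β = 2.625 − 2.326 = 0.299.
Power = Φ(0.299) = 0.617.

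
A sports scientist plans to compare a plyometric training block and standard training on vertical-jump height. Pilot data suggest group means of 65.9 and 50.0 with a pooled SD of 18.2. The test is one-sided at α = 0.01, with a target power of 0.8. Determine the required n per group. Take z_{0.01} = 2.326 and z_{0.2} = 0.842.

Cohen's d = |M₁ − M₂| / SD_pooled = |65.9 − 50.0| / 18.2 = 15.9 / 18.2 = 0.874.
For two independent groups with equal n: n = 2·((z_{α} + z_β) / d)².
z_{α} + z_β = 2.326 + 0.842 = 3.168.
n = 2 × (3.168 / 0.874)² = 2 × 3.625² = 2 × 13.14 = 26.3.
Round up to the next whole participant.

n = 27 per group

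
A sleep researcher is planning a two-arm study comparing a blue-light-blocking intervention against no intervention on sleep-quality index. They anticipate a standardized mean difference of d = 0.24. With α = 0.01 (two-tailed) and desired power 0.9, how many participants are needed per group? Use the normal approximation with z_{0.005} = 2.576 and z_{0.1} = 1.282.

For two independent groups with equal n: n = 2·((z_{α/2} + z_β) / d)².
z_{α/2} + z_β = 2.576 + 1.282 = 3.858.
n = 2 × (3.858 / 0.24)² = 2 × 16.075² = 2 × 258.41 = 516.8.
Round up to the next whole participant.

n = 517 per group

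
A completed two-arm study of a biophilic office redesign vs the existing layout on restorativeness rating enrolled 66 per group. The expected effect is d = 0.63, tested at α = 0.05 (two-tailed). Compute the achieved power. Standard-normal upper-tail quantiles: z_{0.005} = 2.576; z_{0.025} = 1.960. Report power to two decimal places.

For two equal groups, power = Φ(d·√(n/2) − z_{α/2}).
d·√(n/2) = 0.63 × √(66/2) = 0.63 × 5.745 = 3.619.
z_β = 3.619 − 1.960 = 1.659.
Power = Φ(1.659) = 0.951.

power ≈ 0.95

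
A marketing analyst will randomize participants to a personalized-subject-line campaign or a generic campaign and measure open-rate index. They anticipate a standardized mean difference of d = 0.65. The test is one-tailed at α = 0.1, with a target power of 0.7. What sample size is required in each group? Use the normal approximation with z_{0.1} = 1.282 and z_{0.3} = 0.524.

For two independent groups with equal n: n = 2·((z_{α} + z_β) / d)².
z_{α} + z_β = 1.282 + 0.524 = 1.806.
n = 2 × (1.806 / 0.65)² = 2 × 2.778² = 2 × 7.72 = 15.4.
Round up to the next whole participant.

n = 16 per group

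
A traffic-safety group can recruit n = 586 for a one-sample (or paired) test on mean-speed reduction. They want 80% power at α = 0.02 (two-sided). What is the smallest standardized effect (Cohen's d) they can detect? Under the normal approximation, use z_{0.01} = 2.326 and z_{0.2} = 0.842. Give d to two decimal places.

d_min ≈ 0.13

For a single sample (or paired design) of n = 586: d_min = (z_{α/2} + z_β)/√n.
z-sum = 2.326 + 0.842 = 3.168.
d_min = 3.168 / √586 = 3.168 / 24.207 = 0.131.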